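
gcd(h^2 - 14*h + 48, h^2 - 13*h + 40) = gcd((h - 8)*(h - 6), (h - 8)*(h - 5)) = h - 8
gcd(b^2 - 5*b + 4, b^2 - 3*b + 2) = b - 1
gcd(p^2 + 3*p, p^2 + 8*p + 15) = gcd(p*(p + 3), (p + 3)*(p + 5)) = p + 3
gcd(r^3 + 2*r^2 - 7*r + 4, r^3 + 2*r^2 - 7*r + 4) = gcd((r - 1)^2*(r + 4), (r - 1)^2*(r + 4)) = r^3 + 2*r^2 - 7*r + 4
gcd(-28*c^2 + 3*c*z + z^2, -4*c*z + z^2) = -4*c + z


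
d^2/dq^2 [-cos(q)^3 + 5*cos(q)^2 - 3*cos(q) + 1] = 15*cos(q)/4 - 10*cos(2*q) + 9*cos(3*q)/4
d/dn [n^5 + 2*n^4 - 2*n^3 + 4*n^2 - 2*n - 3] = 5*n^4 + 8*n^3 - 6*n^2 + 8*n - 2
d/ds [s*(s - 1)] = 2*s - 1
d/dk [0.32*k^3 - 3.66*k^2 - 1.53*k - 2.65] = 0.96*k^2 - 7.32*k - 1.53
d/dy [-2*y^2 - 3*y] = -4*y - 3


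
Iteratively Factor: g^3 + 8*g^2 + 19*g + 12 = (g + 1)*(g^2 + 7*g + 12) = (g + 1)*(g + 3)*(g + 4)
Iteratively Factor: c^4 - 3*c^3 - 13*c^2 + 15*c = (c - 1)*(c^3 - 2*c^2 - 15*c) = (c - 1)*(c + 3)*(c^2 - 5*c) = c*(c - 1)*(c + 3)*(c - 5)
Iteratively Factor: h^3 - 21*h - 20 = (h + 4)*(h^2 - 4*h - 5) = (h + 1)*(h + 4)*(h - 5)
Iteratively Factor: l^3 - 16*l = (l)*(l^2 - 16) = l*(l - 4)*(l + 4)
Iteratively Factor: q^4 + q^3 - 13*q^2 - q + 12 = (q + 4)*(q^3 - 3*q^2 - q + 3) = (q - 3)*(q + 4)*(q^2 - 1) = (q - 3)*(q - 1)*(q + 4)*(q + 1)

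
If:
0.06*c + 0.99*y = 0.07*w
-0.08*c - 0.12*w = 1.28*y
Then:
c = -16.28125*y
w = 0.1875*y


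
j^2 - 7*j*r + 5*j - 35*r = (j + 5)*(j - 7*r)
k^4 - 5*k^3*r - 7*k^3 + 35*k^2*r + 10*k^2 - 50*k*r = k*(k - 5)*(k - 2)*(k - 5*r)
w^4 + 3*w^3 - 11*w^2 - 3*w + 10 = (w - 2)*(w - 1)*(w + 1)*(w + 5)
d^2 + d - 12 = (d - 3)*(d + 4)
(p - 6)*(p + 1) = p^2 - 5*p - 6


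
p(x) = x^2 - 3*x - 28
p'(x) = 2*x - 3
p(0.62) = -29.48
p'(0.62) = -1.76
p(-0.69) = -25.45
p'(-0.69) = -4.38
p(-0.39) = -26.68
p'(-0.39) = -3.78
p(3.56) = -26.01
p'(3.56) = 4.12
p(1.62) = -30.24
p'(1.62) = 0.24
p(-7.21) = 45.61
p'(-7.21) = -17.42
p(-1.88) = -18.83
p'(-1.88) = -6.76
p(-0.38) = -26.72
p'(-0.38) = -3.76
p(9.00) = 26.00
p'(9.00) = 15.00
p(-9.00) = 80.00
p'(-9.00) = -21.00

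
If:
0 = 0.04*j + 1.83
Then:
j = -45.75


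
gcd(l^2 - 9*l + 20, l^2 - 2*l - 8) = l - 4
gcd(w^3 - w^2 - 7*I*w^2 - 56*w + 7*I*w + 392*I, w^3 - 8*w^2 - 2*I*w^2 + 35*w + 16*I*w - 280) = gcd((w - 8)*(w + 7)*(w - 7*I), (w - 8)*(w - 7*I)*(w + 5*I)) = w^2 + w*(-8 - 7*I) + 56*I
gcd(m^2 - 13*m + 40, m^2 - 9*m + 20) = m - 5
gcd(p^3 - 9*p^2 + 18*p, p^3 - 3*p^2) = p^2 - 3*p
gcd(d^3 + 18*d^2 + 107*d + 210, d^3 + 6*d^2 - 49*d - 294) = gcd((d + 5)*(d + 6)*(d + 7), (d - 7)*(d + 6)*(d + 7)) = d^2 + 13*d + 42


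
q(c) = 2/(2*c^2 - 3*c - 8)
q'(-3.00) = 0.08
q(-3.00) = 0.11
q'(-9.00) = 0.00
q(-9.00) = 0.01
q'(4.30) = -0.11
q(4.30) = 0.12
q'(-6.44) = 0.01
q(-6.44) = 0.02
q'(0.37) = 0.04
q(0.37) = -0.23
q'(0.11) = 0.07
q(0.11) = -0.24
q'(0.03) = 0.09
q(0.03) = -0.25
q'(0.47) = 0.03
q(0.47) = -0.22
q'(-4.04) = 0.03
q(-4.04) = 0.05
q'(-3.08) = 0.07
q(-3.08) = 0.10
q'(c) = 2*(3 - 4*c)/(2*c^2 - 3*c - 8)^2 = 2*(3 - 4*c)/(-2*c^2 + 3*c + 8)^2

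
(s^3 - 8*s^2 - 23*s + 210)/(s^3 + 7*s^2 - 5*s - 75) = (s^2 - 13*s + 42)/(s^2 + 2*s - 15)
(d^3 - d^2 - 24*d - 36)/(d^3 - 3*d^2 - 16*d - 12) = (d + 3)/(d + 1)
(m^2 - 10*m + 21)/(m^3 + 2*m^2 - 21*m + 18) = (m - 7)/(m^2 + 5*m - 6)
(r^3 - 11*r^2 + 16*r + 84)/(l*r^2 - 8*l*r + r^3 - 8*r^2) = (r^3 - 11*r^2 + 16*r + 84)/(r*(l*r - 8*l + r^2 - 8*r))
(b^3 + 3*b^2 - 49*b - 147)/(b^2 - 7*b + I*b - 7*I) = (b^2 + 10*b + 21)/(b + I)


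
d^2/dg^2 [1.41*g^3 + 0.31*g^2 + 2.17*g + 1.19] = 8.46*g + 0.62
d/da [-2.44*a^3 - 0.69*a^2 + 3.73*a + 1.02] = -7.32*a^2 - 1.38*a + 3.73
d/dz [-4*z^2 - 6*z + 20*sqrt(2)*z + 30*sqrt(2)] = -8*z - 6 + 20*sqrt(2)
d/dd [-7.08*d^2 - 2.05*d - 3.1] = -14.16*d - 2.05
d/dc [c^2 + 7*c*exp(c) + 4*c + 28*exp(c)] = 7*c*exp(c) + 2*c + 35*exp(c) + 4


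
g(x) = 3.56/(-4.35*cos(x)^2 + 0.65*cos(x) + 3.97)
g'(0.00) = 0.00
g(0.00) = 13.19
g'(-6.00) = -22.49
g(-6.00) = 6.10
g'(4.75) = -0.07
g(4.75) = 0.89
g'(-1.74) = -0.53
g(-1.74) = 0.95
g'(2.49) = 33.06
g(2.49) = 5.06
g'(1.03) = -1.18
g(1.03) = 1.13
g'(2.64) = 4559.75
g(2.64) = 63.86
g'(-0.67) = 4.18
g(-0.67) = 1.97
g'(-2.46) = -23.44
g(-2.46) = 4.23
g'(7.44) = -0.75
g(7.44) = 1.01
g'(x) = 3.56*(-8.7*sin(x)*cos(x) + 0.65*sin(x))/(-4.35*cos(x)^2 + 0.65*cos(x) + 3.97)^2 = (2.314 - 30.972*cos(x))*sin(x)/(-4.35*cos(x)^2 + 0.65*cos(x) + 3.97)^2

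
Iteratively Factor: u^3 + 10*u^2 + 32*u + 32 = (u + 2)*(u^2 + 8*u + 16) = (u + 2)*(u + 4)*(u + 4)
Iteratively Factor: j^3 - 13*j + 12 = (j - 1)*(j^2 + j - 12) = (j - 3)*(j - 1)*(j + 4)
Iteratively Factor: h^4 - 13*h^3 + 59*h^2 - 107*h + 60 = (h - 4)*(h^3 - 9*h^2 + 23*h - 15) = (h - 4)*(h - 1)*(h^2 - 8*h + 15) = (h - 4)*(h - 3)*(h - 1)*(h - 5)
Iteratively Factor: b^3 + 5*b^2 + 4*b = (b + 1)*(b^2 + 4*b) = (b + 1)*(b + 4)*(b)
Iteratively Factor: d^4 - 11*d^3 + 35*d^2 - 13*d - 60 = (d - 5)*(d^3 - 6*d^2 + 5*d + 12) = (d - 5)*(d - 3)*(d^2 - 3*d - 4) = (d - 5)*(d - 4)*(d - 3)*(d + 1)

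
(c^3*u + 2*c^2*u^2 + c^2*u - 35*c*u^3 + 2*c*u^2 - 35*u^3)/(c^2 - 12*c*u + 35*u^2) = u*(-c^2 - 7*c*u - c - 7*u)/(-c + 7*u)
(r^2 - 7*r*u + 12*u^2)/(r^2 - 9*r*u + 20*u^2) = (r - 3*u)/(r - 5*u)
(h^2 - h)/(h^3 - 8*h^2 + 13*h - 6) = h/(h^2 - 7*h + 6)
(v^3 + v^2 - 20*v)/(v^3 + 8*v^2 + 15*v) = (v - 4)/(v + 3)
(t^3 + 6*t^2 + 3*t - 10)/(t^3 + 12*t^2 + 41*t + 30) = (t^2 + t - 2)/(t^2 + 7*t + 6)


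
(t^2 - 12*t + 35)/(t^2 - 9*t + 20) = (t - 7)/(t - 4)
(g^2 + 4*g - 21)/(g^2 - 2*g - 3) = (g + 7)/(g + 1)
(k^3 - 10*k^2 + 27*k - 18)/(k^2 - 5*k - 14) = (-k^3 + 10*k^2 - 27*k + 18)/(-k^2 + 5*k + 14)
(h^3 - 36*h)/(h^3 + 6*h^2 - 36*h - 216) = h/(h + 6)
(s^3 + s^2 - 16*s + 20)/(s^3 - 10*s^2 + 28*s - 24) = (s + 5)/(s - 6)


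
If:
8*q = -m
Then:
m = -8*q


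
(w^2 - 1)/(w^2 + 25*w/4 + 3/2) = 4*(w^2 - 1)/(4*w^2 + 25*w + 6)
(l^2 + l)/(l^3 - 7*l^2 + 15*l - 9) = l*(l + 1)/(l^3 - 7*l^2 + 15*l - 9)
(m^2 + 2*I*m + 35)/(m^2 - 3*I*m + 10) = (m + 7*I)/(m + 2*I)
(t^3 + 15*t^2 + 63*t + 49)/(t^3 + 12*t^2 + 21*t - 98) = (t + 1)/(t - 2)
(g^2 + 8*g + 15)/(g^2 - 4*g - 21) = (g + 5)/(g - 7)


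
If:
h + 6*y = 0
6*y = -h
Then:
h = -6*y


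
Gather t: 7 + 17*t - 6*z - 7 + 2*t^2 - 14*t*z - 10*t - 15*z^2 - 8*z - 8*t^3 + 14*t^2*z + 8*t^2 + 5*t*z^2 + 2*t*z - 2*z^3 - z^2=-8*t^3 + t^2*(14*z + 10) + t*(5*z^2 - 12*z + 7) - 2*z^3 - 16*z^2 - 14*z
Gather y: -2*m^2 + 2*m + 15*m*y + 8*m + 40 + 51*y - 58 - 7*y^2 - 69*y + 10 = -2*m^2 + 10*m - 7*y^2 + y*(15*m - 18) - 8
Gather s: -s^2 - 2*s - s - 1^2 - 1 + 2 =-s^2 - 3*s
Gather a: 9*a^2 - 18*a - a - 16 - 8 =9*a^2 - 19*a - 24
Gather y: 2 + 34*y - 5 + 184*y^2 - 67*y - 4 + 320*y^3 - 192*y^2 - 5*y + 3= 320*y^3 - 8*y^2 - 38*y - 4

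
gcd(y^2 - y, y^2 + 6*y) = y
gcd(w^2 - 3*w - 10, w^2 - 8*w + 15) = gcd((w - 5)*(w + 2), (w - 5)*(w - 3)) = w - 5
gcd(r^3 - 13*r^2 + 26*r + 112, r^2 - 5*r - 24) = r - 8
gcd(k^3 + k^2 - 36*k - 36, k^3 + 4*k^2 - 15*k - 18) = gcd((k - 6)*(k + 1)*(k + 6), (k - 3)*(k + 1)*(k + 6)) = k^2 + 7*k + 6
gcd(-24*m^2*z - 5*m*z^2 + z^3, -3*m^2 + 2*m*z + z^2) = 3*m + z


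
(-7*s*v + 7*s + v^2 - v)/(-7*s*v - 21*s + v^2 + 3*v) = (v - 1)/(v + 3)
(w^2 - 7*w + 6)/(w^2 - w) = (w - 6)/w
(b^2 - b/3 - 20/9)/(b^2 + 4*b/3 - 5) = (b + 4/3)/(b + 3)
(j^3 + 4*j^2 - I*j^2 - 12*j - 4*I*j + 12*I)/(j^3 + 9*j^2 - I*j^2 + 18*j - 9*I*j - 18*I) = (j - 2)/(j + 3)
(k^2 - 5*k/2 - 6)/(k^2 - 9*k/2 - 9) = (k - 4)/(k - 6)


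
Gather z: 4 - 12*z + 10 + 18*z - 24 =6*z - 10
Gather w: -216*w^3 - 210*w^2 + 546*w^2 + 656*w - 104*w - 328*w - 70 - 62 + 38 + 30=-216*w^3 + 336*w^2 + 224*w - 64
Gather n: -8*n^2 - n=-8*n^2 - n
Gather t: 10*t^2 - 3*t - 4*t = 10*t^2 - 7*t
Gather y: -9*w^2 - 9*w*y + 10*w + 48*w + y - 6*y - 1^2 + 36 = -9*w^2 + 58*w + y*(-9*w - 5) + 35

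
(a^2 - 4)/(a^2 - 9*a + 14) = (a + 2)/(a - 7)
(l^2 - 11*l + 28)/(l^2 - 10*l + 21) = (l - 4)/(l - 3)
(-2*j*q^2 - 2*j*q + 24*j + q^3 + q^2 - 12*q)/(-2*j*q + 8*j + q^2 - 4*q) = (q^2 + q - 12)/(q - 4)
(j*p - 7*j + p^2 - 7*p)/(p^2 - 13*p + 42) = (j + p)/(p - 6)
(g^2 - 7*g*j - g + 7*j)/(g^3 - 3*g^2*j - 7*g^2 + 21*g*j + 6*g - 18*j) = (g - 7*j)/(g^2 - 3*g*j - 6*g + 18*j)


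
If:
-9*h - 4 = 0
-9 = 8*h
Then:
No Solution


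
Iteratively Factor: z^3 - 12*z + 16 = (z - 2)*(z^2 + 2*z - 8) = (z - 2)^2*(z + 4)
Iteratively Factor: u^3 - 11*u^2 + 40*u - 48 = (u - 4)*(u^2 - 7*u + 12) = (u - 4)*(u - 3)*(u - 4)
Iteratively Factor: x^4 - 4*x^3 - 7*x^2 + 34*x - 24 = (x - 4)*(x^3 - 7*x + 6) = (x - 4)*(x - 2)*(x^2 + 2*x - 3) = (x - 4)*(x - 2)*(x - 1)*(x + 3)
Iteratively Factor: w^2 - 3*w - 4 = (w + 1)*(w - 4)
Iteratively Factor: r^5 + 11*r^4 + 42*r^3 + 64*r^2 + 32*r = (r + 1)*(r^4 + 10*r^3 + 32*r^2 + 32*r) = (r + 1)*(r + 2)*(r^3 + 8*r^2 + 16*r) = r*(r + 1)*(r + 2)*(r^2 + 8*r + 16) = r*(r + 1)*(r + 2)*(r + 4)*(r + 4)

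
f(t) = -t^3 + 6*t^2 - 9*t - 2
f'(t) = -3*t^2 + 12*t - 9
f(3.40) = -2.54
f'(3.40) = -2.88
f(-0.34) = 1.79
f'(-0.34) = -13.43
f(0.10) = -2.84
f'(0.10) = -7.83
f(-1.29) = 21.74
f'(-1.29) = -29.47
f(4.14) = -7.38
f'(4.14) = -10.74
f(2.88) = -2.04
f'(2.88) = 0.68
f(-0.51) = 4.28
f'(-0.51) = -15.90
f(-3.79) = 172.73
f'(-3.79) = -97.57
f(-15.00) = 4858.00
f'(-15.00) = -864.00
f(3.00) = -2.00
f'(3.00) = 0.00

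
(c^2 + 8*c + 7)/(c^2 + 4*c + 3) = (c + 7)/(c + 3)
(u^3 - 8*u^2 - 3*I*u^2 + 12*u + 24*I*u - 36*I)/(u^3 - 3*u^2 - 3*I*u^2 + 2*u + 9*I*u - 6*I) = (u - 6)/(u - 1)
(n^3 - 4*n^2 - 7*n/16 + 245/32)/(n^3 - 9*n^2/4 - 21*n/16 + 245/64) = 2*(2*n - 7)/(4*n - 7)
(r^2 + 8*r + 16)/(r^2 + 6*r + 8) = (r + 4)/(r + 2)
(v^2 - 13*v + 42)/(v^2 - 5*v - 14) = (v - 6)/(v + 2)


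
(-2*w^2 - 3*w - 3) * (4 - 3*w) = 6*w^3 + w^2 - 3*w - 12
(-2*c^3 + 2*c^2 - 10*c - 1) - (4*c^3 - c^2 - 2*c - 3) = -6*c^3 + 3*c^2 - 8*c + 2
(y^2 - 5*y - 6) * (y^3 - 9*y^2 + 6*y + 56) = y^5 - 14*y^4 + 45*y^3 + 80*y^2 - 316*y - 336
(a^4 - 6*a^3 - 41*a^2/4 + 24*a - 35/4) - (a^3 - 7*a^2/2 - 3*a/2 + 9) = a^4 - 7*a^3 - 27*a^2/4 + 51*a/2 - 71/4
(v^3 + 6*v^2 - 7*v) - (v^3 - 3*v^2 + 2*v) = 9*v^2 - 9*v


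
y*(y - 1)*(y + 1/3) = y^3 - 2*y^2/3 - y/3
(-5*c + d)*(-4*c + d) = 20*c^2 - 9*c*d + d^2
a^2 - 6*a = a*(a - 6)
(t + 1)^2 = t^2 + 2*t + 1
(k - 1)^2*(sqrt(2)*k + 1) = sqrt(2)*k^3 - 2*sqrt(2)*k^2 + k^2 - 2*k + sqrt(2)*k + 1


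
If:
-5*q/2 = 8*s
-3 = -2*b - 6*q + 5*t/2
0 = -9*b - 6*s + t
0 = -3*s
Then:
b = -6/41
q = 0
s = 0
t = -54/41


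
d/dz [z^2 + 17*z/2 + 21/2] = 2*z + 17/2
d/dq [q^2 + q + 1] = 2*q + 1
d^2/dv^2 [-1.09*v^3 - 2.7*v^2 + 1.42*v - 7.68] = -6.54*v - 5.4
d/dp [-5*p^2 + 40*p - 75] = 40 - 10*p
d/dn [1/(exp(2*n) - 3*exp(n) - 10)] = (3 - 2*exp(n))*exp(n)/(-exp(2*n) + 3*exp(n) + 10)^2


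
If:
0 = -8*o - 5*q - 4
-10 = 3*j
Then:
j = -10/3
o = -5*q/8 - 1/2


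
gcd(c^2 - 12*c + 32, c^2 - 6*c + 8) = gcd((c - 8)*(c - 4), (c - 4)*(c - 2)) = c - 4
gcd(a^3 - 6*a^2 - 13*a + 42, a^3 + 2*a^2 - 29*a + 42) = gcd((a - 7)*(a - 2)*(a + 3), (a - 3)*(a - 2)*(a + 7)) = a - 2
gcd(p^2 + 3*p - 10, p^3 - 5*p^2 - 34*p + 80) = p^2 + 3*p - 10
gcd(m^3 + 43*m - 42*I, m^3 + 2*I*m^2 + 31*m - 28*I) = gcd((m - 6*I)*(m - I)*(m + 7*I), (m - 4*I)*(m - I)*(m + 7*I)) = m^2 + 6*I*m + 7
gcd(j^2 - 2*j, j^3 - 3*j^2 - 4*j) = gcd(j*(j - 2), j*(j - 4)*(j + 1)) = j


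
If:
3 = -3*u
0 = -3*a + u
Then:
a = -1/3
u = -1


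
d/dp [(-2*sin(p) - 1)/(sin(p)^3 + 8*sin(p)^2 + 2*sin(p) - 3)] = (4*sin(p)^3 + 19*sin(p)^2 + 16*sin(p) + 8)*cos(p)/(sin(p)^3 + 8*sin(p)^2 + 2*sin(p) - 3)^2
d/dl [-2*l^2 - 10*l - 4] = -4*l - 10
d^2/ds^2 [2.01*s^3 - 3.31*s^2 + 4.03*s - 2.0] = 12.06*s - 6.62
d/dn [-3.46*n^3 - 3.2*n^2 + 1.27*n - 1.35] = -10.38*n^2 - 6.4*n + 1.27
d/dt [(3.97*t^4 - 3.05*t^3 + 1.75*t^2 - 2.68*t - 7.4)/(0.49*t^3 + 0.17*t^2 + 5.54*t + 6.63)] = (1.9453*t^6 + 1.3498*t^5 + 64.6054*t^4 + 74.1168*t^3 - 39.6359*t^2 + 25.721*t + 23.2276)/(0.2401*t^6 + 0.1666*t^5 + 5.4581*t^4 + 8.381*t^3 + 32.9458*t^2 + 73.4604*t + 43.9569)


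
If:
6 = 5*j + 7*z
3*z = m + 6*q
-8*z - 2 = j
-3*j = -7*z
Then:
No Solution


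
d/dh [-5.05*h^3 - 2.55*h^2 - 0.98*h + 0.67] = -15.15*h^2 - 5.1*h - 0.98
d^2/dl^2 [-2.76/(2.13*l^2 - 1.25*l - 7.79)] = (-25.043688*l^2 + 14.697*l + 2.76*(4.26*l - 1.25)*(8.52*l - 2.5) + 91.591704)/(-2.13*l^2 + 1.25*l + 7.79)^3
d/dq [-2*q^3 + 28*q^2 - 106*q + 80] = -6*q^2 + 56*q - 106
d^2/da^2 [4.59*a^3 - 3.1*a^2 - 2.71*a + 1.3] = 27.54*a - 6.2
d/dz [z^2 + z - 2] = 2*z + 1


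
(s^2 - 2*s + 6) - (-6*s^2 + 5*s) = 7*s^2 - 7*s + 6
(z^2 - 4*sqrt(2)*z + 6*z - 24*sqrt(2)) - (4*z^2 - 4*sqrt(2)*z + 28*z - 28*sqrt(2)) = -3*z^2 - 22*z + 4*sqrt(2)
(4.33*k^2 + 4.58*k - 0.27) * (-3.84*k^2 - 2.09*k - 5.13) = -16.6272*k^4 - 26.6369*k^3 - 30.7483*k^2 - 22.9311*k + 1.3851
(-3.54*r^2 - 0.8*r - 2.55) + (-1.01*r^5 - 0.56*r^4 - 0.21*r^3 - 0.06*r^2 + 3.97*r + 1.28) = -1.01*r^5 - 0.56*r^4 - 0.21*r^3 - 3.6*r^2 + 3.17*r - 1.27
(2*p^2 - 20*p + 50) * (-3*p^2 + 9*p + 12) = -6*p^4 + 78*p^3 - 306*p^2 + 210*p + 600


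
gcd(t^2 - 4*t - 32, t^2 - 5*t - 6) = 1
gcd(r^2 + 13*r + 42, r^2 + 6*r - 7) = r + 7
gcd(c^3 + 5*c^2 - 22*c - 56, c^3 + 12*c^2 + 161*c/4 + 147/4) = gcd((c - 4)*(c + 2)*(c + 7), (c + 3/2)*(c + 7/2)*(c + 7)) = c + 7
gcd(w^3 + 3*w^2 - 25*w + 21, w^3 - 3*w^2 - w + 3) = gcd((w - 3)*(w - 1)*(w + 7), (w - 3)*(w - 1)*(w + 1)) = w^2 - 4*w + 3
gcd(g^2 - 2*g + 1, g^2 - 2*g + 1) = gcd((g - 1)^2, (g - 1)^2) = g^2 - 2*g + 1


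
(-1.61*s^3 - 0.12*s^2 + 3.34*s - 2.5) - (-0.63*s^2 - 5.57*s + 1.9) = -1.61*s^3 + 0.51*s^2 + 8.91*s - 4.4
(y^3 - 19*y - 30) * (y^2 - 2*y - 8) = y^5 - 2*y^4 - 27*y^3 + 8*y^2 + 212*y + 240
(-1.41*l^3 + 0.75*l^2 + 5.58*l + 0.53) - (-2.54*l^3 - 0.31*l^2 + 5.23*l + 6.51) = 1.13*l^3 + 1.06*l^2 + 0.35*l - 5.98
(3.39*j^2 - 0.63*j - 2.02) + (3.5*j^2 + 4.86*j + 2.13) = 6.89*j^2 + 4.23*j + 0.11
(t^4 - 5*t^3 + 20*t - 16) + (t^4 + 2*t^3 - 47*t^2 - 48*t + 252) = 2*t^4 - 3*t^3 - 47*t^2 - 28*t + 236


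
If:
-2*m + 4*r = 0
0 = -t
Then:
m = 2*r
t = 0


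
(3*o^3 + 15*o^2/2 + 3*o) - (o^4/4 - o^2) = -o^4/4 + 3*o^3 + 17*o^2/2 + 3*o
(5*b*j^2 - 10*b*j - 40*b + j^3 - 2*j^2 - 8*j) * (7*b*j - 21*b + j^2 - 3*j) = 35*b^2*j^3 - 175*b^2*j^2 - 70*b^2*j + 840*b^2 + 12*b*j^4 - 60*b*j^3 - 24*b*j^2 + 288*b*j + j^5 - 5*j^4 - 2*j^3 + 24*j^2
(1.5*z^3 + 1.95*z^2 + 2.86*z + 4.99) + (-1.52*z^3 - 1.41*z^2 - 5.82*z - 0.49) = -0.02*z^3 + 0.54*z^2 - 2.96*z + 4.5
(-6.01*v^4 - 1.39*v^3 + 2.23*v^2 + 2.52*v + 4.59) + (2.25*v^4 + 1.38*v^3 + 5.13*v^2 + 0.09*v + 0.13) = -3.76*v^4 - 0.01*v^3 + 7.36*v^2 + 2.61*v + 4.72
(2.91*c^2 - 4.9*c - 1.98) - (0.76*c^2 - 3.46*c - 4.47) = 2.15*c^2 - 1.44*c + 2.49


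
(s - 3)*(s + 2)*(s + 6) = s^3 + 5*s^2 - 12*s - 36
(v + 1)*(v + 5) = v^2 + 6*v + 5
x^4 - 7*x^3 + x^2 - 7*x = x*(x - 7)*(x - I)*(x + I)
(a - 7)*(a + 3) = a^2 - 4*a - 21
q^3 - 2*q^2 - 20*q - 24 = (q - 6)*(q + 2)^2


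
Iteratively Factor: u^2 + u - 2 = (u - 1)*(u + 2)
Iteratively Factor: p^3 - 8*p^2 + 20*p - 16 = (p - 2)*(p^2 - 6*p + 8) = (p - 2)^2*(p - 4)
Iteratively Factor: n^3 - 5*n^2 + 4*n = (n - 4)*(n^2 - n) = (n - 4)*(n - 1)*(n)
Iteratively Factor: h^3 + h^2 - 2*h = (h)*(h^2 + h - 2) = h*(h + 2)*(h - 1)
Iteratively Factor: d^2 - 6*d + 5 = (d - 1)*(d - 5)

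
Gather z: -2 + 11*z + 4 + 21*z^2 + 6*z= 21*z^2 + 17*z + 2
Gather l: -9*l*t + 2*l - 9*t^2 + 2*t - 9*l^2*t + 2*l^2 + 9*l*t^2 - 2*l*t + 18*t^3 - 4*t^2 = l^2*(2 - 9*t) + l*(9*t^2 - 11*t + 2) + 18*t^3 - 13*t^2 + 2*t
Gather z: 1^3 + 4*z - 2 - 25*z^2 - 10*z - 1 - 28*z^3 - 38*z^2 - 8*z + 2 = -28*z^3 - 63*z^2 - 14*z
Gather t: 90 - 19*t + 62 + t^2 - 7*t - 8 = t^2 - 26*t + 144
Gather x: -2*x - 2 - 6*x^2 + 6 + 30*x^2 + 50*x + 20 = 24*x^2 + 48*x + 24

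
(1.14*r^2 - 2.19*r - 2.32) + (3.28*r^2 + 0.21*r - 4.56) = 4.42*r^2 - 1.98*r - 6.88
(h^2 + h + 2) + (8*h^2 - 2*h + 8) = 9*h^2 - h + 10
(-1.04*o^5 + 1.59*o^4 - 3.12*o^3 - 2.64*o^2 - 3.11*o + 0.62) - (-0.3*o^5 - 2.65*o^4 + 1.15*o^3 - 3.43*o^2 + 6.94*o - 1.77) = -0.74*o^5 + 4.24*o^4 - 4.27*o^3 + 0.79*o^2 - 10.05*o + 2.39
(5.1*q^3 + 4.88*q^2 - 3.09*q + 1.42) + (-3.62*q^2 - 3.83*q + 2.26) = 5.1*q^3 + 1.26*q^2 - 6.92*q + 3.68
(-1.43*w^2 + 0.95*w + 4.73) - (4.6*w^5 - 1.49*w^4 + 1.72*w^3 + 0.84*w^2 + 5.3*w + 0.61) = -4.6*w^5 + 1.49*w^4 - 1.72*w^3 - 2.27*w^2 - 4.35*w + 4.12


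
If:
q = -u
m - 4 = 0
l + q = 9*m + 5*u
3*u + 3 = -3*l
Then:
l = 30/7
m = 4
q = 37/7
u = -37/7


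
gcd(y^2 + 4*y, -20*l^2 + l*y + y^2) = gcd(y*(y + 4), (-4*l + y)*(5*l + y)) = 1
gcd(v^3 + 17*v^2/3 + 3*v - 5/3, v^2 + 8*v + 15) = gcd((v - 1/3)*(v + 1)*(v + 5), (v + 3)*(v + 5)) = v + 5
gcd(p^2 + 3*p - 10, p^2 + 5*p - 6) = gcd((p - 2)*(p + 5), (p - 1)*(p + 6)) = 1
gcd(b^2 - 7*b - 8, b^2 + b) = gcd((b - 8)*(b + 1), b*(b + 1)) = b + 1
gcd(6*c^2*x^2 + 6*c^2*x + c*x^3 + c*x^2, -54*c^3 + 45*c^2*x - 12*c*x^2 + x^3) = 1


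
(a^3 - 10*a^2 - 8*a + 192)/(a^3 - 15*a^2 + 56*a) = (a^2 - 2*a - 24)/(a*(a - 7))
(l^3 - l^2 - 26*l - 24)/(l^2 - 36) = (l^2 + 5*l + 4)/(l + 6)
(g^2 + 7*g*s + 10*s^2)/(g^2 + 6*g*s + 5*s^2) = (g + 2*s)/(g + s)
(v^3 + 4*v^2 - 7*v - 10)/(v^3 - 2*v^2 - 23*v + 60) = (v^2 - v - 2)/(v^2 - 7*v + 12)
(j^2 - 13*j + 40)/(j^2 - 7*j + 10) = (j - 8)/(j - 2)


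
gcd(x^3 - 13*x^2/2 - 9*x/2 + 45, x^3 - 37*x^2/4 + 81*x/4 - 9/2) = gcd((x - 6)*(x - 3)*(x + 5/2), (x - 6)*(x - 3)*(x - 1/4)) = x^2 - 9*x + 18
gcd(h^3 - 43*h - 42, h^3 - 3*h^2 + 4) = h + 1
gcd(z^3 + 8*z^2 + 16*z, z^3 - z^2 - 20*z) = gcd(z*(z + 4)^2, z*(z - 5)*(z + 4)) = z^2 + 4*z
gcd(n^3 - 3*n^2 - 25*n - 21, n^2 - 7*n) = n - 7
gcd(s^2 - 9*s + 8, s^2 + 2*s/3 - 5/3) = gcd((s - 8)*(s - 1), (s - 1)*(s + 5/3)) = s - 1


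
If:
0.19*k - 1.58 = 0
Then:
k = 8.32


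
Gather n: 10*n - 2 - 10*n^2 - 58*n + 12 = -10*n^2 - 48*n + 10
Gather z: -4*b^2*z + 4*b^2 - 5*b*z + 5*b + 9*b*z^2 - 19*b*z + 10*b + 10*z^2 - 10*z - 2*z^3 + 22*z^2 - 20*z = 4*b^2 + 15*b - 2*z^3 + z^2*(9*b + 32) + z*(-4*b^2 - 24*b - 30)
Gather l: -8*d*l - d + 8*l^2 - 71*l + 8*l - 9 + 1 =-d + 8*l^2 + l*(-8*d - 63) - 8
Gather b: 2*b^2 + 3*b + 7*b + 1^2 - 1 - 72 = 2*b^2 + 10*b - 72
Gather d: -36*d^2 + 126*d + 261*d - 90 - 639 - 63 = -36*d^2 + 387*d - 792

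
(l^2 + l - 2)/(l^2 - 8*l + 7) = (l + 2)/(l - 7)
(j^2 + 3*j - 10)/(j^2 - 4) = (j + 5)/(j + 2)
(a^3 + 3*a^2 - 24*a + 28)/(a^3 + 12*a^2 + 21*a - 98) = (a - 2)/(a + 7)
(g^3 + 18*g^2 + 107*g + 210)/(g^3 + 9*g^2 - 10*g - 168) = (g + 5)/(g - 4)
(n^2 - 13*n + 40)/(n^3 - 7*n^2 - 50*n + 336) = (n - 5)/(n^2 + n - 42)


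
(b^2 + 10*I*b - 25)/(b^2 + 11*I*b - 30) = (b + 5*I)/(b + 6*I)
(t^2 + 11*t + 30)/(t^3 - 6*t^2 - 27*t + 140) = (t + 6)/(t^2 - 11*t + 28)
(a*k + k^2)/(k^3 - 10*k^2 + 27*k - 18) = k*(a + k)/(k^3 - 10*k^2 + 27*k - 18)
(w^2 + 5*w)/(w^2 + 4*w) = (w + 5)/(w + 4)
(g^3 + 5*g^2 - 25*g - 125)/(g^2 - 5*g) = g + 10 + 25/g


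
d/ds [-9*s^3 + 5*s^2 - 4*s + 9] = -27*s^2 + 10*s - 4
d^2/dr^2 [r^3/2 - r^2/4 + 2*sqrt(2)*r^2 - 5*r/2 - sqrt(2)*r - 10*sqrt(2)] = 3*r - 1/2 + 4*sqrt(2)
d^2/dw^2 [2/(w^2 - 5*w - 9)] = 4*(w^2 - 5*w - (2*w - 5)^2 - 9)/(-w^2 + 5*w + 9)^3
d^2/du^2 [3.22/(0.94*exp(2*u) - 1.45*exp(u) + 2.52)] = ((4.669 - 12.1072*exp(u))*(0.94*exp(2*u) - 1.45*exp(u) + 2.52) + 3.22*(1.88*exp(u) - 1.45)*(3.76*exp(u) - 2.9)*exp(u))*exp(u)/(0.94*exp(2*u) - 1.45*exp(u) + 2.52)^3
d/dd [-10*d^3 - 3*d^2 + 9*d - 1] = -30*d^2 - 6*d + 9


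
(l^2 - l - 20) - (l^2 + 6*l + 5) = -7*l - 25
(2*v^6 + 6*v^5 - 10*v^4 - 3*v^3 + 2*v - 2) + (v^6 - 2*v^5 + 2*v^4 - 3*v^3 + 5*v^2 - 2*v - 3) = 3*v^6 + 4*v^5 - 8*v^4 - 6*v^3 + 5*v^2 - 5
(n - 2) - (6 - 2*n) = 3*n - 8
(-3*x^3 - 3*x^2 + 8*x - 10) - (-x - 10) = -3*x^3 - 3*x^2 + 9*x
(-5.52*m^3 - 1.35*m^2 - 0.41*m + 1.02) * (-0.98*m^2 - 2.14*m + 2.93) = 5.4096*m^5 + 13.1358*m^4 - 12.8828*m^3 - 4.0777*m^2 - 3.3841*m + 2.9886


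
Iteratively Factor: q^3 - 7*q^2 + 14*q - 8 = (q - 2)*(q^2 - 5*q + 4) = (q - 2)*(q - 1)*(q - 4)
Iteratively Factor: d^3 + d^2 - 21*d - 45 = (d + 3)*(d^2 - 2*d - 15) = (d + 3)^2*(d - 5)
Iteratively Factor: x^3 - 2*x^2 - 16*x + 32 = (x + 4)*(x^2 - 6*x + 8) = (x - 4)*(x + 4)*(x - 2)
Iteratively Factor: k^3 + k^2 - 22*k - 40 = (k - 5)*(k^2 + 6*k + 8) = (k - 5)*(k + 2)*(k + 4)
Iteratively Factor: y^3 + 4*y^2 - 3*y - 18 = (y + 3)*(y^2 + y - 6) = (y - 2)*(y + 3)*(y + 3)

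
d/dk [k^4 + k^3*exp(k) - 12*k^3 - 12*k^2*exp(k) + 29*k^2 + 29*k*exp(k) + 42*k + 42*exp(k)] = k^3*exp(k) + 4*k^3 - 9*k^2*exp(k) - 36*k^2 + 5*k*exp(k) + 58*k + 71*exp(k) + 42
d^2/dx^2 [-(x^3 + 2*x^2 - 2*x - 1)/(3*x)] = -2/3 + 2/(3*x^3)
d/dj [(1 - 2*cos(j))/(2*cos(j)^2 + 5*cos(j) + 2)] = (-4*cos(j)^2 + 4*cos(j) + 9)*sin(j)/((cos(j) + 2)^2*(2*cos(j) + 1)^2)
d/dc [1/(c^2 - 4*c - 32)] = 2*(2 - c)/(-c^2 + 4*c + 32)^2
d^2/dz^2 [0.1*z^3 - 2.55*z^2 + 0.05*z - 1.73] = 0.6*z - 5.1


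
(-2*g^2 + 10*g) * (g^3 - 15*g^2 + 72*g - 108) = -2*g^5 + 40*g^4 - 294*g^3 + 936*g^2 - 1080*g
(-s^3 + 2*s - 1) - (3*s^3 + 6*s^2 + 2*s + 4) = -4*s^3 - 6*s^2 - 5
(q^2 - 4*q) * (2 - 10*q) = -10*q^3 + 42*q^2 - 8*q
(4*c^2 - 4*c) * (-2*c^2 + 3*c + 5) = -8*c^4 + 20*c^3 + 8*c^2 - 20*c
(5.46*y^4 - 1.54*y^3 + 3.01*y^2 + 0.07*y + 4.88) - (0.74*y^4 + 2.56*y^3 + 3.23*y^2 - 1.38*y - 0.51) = 4.72*y^4 - 4.1*y^3 - 0.22*y^2 + 1.45*y + 5.39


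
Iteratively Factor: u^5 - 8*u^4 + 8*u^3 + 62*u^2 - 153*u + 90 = (u - 5)*(u^4 - 3*u^3 - 7*u^2 + 27*u - 18) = (u - 5)*(u + 3)*(u^3 - 6*u^2 + 11*u - 6) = (u - 5)*(u - 3)*(u + 3)*(u^2 - 3*u + 2) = (u - 5)*(u - 3)*(u - 1)*(u + 3)*(u - 2)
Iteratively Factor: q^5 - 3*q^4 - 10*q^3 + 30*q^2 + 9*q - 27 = (q + 3)*(q^4 - 6*q^3 + 8*q^2 + 6*q - 9) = (q - 3)*(q + 3)*(q^3 - 3*q^2 - q + 3) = (q - 3)*(q - 1)*(q + 3)*(q^2 - 2*q - 3) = (q - 3)*(q - 1)*(q + 1)*(q + 3)*(q - 3)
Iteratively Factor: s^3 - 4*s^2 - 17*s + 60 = (s - 3)*(s^2 - s - 20) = (s - 5)*(s - 3)*(s + 4)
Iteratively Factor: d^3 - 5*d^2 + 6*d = (d - 3)*(d^2 - 2*d) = d*(d - 3)*(d - 2)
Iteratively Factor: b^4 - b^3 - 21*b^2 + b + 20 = (b - 5)*(b^3 + 4*b^2 - b - 4) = (b - 5)*(b + 1)*(b^2 + 3*b - 4) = (b - 5)*(b + 1)*(b + 4)*(b - 1)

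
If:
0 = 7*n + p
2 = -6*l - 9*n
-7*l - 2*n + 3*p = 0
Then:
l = -46/75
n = 14/75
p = -98/75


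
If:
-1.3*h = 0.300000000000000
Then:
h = -0.23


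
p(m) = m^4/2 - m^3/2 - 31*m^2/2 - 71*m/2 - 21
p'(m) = 2*m^3 - 3*m^2/2 - 31*m - 71/2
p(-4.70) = 99.35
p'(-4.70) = -130.58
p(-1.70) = 1.19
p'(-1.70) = 3.04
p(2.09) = -157.93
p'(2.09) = -88.58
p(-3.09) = 1.03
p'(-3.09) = -13.04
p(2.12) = -160.59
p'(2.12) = -88.91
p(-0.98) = -0.16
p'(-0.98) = -8.44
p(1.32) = -94.50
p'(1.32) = -74.43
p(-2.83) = -1.27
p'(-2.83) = -5.11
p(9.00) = 1320.00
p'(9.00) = 1022.00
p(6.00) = -252.00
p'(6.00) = 156.50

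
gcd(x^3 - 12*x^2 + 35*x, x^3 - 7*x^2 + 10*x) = x^2 - 5*x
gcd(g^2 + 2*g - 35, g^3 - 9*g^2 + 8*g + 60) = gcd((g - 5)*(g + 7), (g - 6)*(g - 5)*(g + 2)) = g - 5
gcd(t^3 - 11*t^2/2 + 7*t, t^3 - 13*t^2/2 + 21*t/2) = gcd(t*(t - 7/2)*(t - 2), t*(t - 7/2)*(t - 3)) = t^2 - 7*t/2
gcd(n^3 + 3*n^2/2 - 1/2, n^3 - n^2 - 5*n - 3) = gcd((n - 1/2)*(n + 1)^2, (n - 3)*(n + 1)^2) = n^2 + 2*n + 1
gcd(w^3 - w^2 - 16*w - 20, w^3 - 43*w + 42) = 1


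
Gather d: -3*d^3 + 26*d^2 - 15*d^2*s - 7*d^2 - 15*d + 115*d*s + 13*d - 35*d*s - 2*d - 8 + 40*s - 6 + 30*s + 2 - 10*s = -3*d^3 + d^2*(19 - 15*s) + d*(80*s - 4) + 60*s - 12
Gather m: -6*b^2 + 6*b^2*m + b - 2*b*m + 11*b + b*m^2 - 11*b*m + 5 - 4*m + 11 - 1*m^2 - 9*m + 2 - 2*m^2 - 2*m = -6*b^2 + 12*b + m^2*(b - 3) + m*(6*b^2 - 13*b - 15) + 18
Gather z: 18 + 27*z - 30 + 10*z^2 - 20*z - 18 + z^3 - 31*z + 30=z^3 + 10*z^2 - 24*z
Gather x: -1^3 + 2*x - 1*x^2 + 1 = -x^2 + 2*x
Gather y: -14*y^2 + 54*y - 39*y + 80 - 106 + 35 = -14*y^2 + 15*y + 9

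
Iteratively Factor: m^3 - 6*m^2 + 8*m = (m - 2)*(m^2 - 4*m) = m*(m - 2)*(m - 4)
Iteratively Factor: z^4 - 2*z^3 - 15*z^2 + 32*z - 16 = (z + 4)*(z^3 - 6*z^2 + 9*z - 4) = (z - 4)*(z + 4)*(z^2 - 2*z + 1) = (z - 4)*(z - 1)*(z + 4)*(z - 1)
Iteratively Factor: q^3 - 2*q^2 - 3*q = (q + 1)*(q^2 - 3*q) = q*(q + 1)*(q - 3)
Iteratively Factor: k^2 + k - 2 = (k - 1)*(k + 2)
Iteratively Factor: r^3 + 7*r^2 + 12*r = (r)*(r^2 + 7*r + 12) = r*(r + 3)*(r + 4)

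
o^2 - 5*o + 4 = (o - 4)*(o - 1)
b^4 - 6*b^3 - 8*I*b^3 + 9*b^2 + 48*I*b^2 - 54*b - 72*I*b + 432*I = (b - 6)*(b - 8*I)*(b - 3*I)*(b + 3*I)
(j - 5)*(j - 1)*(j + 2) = j^3 - 4*j^2 - 7*j + 10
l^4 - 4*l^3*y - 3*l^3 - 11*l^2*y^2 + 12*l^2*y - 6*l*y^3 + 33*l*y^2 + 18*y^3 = (l - 3)*(l - 6*y)*(l + y)^2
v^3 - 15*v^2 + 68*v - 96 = (v - 8)*(v - 4)*(v - 3)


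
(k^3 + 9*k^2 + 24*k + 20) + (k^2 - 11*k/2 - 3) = k^3 + 10*k^2 + 37*k/2 + 17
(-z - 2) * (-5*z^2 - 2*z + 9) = 5*z^3 + 12*z^2 - 5*z - 18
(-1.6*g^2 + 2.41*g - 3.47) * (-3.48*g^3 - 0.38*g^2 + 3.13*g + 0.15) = 5.568*g^5 - 7.7788*g^4 + 6.1518*g^3 + 8.6219*g^2 - 10.4996*g - 0.5205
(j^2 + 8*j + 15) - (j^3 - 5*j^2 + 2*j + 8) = -j^3 + 6*j^2 + 6*j + 7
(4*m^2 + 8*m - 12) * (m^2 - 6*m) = 4*m^4 - 16*m^3 - 60*m^2 + 72*m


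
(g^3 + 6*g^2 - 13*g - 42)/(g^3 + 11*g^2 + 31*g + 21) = (g^2 - g - 6)/(g^2 + 4*g + 3)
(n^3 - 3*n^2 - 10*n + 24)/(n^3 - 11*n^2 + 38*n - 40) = (n + 3)/(n - 5)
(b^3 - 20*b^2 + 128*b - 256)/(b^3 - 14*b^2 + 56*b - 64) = (b - 8)/(b - 2)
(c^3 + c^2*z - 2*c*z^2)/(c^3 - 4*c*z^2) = (-c + z)/(-c + 2*z)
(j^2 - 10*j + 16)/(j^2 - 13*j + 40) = (j - 2)/(j - 5)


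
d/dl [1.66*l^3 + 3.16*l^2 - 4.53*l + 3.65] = 4.98*l^2 + 6.32*l - 4.53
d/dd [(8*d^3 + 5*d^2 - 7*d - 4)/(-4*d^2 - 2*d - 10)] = (-16*d^4 - 16*d^3 - 139*d^2 - 66*d + 31)/(2*(4*d^4 + 4*d^3 + 21*d^2 + 10*d + 25))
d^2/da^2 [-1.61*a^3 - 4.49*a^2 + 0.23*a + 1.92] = -9.66*a - 8.98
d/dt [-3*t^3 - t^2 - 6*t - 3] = -9*t^2 - 2*t - 6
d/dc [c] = 1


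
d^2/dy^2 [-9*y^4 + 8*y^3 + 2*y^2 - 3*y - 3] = -108*y^2 + 48*y + 4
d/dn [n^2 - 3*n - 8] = 2*n - 3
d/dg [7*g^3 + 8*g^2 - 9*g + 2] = 21*g^2 + 16*g - 9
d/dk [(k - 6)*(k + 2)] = 2*k - 4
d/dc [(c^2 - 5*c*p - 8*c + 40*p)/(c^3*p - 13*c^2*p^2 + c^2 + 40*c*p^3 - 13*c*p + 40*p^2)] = (-c^2*p + 16*c*p - 64*p^2 - 8*p + 8)/(c^4*p^2 - 16*c^3*p^3 + 2*c^3*p + 64*c^2*p^4 - 32*c^2*p^2 + c^2 + 128*c*p^3 - 16*c*p + 64*p^2)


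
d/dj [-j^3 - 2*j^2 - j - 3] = -3*j^2 - 4*j - 1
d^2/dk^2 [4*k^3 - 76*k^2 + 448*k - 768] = 24*k - 152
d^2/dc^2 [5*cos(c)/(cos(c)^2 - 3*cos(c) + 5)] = (15*(1 - cos(c)^2)^2 + 5*cos(c)^5 - 160*cos(c)^3 + 105*cos(c)^2 + 275*cos(c) - 165)/(-cos(c)^2 + 3*cos(c) - 5)^3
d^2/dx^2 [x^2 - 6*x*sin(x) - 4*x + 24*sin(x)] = 6*x*sin(x) - 24*sin(x) - 12*cos(x) + 2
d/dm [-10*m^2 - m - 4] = -20*m - 1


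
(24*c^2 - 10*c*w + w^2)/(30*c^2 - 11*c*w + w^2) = (-4*c + w)/(-5*c + w)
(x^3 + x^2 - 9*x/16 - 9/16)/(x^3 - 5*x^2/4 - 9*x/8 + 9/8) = (4*x + 3)/(2*(2*x - 3))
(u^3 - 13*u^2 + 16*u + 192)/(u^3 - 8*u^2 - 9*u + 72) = (u - 8)/(u - 3)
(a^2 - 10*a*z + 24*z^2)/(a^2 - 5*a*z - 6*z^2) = (a - 4*z)/(a + z)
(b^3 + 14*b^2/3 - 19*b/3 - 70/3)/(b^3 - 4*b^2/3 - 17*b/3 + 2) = (3*b^2 + 8*b - 35)/(3*b^2 - 10*b + 3)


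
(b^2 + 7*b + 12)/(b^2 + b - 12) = (b + 3)/(b - 3)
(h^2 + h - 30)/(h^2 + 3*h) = (h^2 + h - 30)/(h*(h + 3))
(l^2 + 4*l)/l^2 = (l + 4)/l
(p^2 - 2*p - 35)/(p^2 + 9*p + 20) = (p - 7)/(p + 4)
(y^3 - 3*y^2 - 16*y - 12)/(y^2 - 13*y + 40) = (y^3 - 3*y^2 - 16*y - 12)/(y^2 - 13*y + 40)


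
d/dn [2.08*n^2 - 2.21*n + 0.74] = 4.16*n - 2.21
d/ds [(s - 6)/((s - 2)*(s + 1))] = (-s^2 + 12*s - 8)/(s^4 - 2*s^3 - 3*s^2 + 4*s + 4)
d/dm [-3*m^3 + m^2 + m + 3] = -9*m^2 + 2*m + 1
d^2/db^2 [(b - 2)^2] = 2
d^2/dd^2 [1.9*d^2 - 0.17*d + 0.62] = 3.80000000000000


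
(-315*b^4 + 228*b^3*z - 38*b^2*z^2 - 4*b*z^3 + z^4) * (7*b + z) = -2205*b^5 + 1281*b^4*z - 38*b^3*z^2 - 66*b^2*z^3 + 3*b*z^4 + z^5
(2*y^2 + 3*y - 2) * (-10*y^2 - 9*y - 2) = -20*y^4 - 48*y^3 - 11*y^2 + 12*y + 4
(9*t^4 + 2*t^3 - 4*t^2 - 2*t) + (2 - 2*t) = 9*t^4 + 2*t^3 - 4*t^2 - 4*t + 2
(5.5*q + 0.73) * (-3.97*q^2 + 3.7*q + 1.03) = -21.835*q^3 + 17.4519*q^2 + 8.366*q + 0.7519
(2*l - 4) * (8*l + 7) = 16*l^2 - 18*l - 28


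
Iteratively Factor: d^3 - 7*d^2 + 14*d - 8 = (d - 1)*(d^2 - 6*d + 8) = (d - 4)*(d - 1)*(d - 2)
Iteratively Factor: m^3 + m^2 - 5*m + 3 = (m - 1)*(m^2 + 2*m - 3) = (m - 1)^2*(m + 3)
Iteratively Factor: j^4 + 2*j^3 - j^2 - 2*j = (j)*(j^3 + 2*j^2 - j - 2) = j*(j + 1)*(j^2 + j - 2) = j*(j - 1)*(j + 1)*(j + 2)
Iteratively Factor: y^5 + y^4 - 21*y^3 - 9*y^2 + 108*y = (y + 4)*(y^4 - 3*y^3 - 9*y^2 + 27*y) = (y - 3)*(y + 4)*(y^3 - 9*y) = (y - 3)^2*(y + 4)*(y^2 + 3*y) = y*(y - 3)^2*(y + 4)*(y + 3)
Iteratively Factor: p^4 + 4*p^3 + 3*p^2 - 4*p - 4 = (p + 2)*(p^3 + 2*p^2 - p - 2) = (p + 1)*(p + 2)*(p^2 + p - 2) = (p - 1)*(p + 1)*(p + 2)*(p + 2)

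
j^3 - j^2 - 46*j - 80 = (j - 8)*(j + 2)*(j + 5)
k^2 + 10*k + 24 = (k + 4)*(k + 6)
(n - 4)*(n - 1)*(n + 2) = n^3 - 3*n^2 - 6*n + 8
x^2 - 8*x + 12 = (x - 6)*(x - 2)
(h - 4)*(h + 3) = h^2 - h - 12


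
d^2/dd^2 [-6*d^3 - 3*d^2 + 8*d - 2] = -36*d - 6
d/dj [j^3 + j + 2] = 3*j^2 + 1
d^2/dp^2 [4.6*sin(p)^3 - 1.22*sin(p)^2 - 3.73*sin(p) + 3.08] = 0.280000000000001*sin(p) + 10.35*sin(3*p) - 2.44*cos(2*p)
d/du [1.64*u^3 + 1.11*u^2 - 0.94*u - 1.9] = 4.92*u^2 + 2.22*u - 0.94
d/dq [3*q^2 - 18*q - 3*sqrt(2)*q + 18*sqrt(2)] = 6*q - 18 - 3*sqrt(2)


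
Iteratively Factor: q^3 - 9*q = (q)*(q^2 - 9) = q*(q - 3)*(q + 3)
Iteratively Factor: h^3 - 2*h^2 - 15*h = (h)*(h^2 - 2*h - 15) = h*(h + 3)*(h - 5)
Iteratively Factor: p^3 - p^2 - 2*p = (p)*(p^2 - p - 2) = p*(p - 2)*(p + 1)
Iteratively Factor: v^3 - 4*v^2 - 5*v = (v - 5)*(v^2 + v) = v*(v - 5)*(v + 1)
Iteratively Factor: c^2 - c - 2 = (c - 2)*(c + 1)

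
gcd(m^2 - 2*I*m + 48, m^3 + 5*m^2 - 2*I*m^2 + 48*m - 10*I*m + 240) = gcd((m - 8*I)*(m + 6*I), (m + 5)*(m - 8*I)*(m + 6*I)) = m^2 - 2*I*m + 48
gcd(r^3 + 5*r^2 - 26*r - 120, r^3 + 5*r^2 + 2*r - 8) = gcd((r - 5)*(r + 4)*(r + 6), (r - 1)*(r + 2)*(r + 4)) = r + 4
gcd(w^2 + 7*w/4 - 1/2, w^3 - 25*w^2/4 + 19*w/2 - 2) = w - 1/4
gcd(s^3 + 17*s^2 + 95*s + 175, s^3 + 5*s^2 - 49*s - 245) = s^2 + 12*s + 35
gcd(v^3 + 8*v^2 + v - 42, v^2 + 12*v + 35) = v + 7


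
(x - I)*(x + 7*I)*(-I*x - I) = -I*x^3 + 6*x^2 - I*x^2 + 6*x - 7*I*x - 7*I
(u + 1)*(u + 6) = u^2 + 7*u + 6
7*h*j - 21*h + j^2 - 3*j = (7*h + j)*(j - 3)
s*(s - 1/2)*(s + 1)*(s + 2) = s^4 + 5*s^3/2 + s^2/2 - s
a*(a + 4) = a^2 + 4*a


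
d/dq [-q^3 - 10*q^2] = q*(-3*q - 20)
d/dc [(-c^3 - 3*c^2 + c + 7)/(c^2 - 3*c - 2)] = (-c^4 + 6*c^3 + 14*c^2 - 2*c + 19)/(c^4 - 6*c^3 + 5*c^2 + 12*c + 4)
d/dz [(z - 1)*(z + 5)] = 2*z + 4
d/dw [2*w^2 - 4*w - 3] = 4*w - 4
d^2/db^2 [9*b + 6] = 0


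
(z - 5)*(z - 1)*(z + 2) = z^3 - 4*z^2 - 7*z + 10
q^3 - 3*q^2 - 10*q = q*(q - 5)*(q + 2)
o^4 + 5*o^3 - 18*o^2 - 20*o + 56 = (o - 2)^2*(o + 2)*(o + 7)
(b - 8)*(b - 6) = b^2 - 14*b + 48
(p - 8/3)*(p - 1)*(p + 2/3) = p^3 - 3*p^2 + 2*p/9 + 16/9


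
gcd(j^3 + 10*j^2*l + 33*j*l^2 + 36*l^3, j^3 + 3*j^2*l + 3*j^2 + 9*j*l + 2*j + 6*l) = j + 3*l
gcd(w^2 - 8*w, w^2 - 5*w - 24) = w - 8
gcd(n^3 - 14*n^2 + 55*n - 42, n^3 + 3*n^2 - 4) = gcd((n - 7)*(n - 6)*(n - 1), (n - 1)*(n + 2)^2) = n - 1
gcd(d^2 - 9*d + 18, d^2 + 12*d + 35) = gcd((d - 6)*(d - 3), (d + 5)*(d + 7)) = 1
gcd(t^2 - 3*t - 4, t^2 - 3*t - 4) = t^2 - 3*t - 4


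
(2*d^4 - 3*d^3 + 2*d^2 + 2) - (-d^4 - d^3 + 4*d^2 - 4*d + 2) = 3*d^4 - 2*d^3 - 2*d^2 + 4*d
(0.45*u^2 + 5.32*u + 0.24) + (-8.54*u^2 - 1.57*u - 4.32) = -8.09*u^2 + 3.75*u - 4.08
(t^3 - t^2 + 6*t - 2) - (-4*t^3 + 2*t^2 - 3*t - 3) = 5*t^3 - 3*t^2 + 9*t + 1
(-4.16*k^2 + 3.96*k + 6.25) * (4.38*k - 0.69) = -18.2208*k^3 + 20.2152*k^2 + 24.6426*k - 4.3125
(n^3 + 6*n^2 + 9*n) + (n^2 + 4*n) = n^3 + 7*n^2 + 13*n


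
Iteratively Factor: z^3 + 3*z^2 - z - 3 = (z + 3)*(z^2 - 1) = (z + 1)*(z + 3)*(z - 1)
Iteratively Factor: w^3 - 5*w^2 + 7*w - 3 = (w - 1)*(w^2 - 4*w + 3) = (w - 1)^2*(w - 3)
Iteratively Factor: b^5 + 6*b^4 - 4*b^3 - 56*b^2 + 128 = (b + 2)*(b^4 + 4*b^3 - 12*b^2 - 32*b + 64) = (b + 2)*(b + 4)*(b^3 - 12*b + 16) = (b - 2)*(b + 2)*(b + 4)*(b^2 + 2*b - 8) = (b - 2)^2*(b + 2)*(b + 4)*(b + 4)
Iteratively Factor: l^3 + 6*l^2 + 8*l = (l)*(l^2 + 6*l + 8) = l*(l + 2)*(l + 4)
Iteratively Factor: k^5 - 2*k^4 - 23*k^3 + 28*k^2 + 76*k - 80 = (k - 2)*(k^4 - 23*k^2 - 18*k + 40) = (k - 2)*(k + 2)*(k^3 - 2*k^2 - 19*k + 20) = (k - 5)*(k - 2)*(k + 2)*(k^2 + 3*k - 4) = (k - 5)*(k - 2)*(k + 2)*(k + 4)*(k - 1)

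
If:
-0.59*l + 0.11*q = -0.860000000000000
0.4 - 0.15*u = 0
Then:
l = 0.186440677966102*q + 1.45762711864407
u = 2.67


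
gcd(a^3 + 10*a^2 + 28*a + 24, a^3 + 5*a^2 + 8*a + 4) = a^2 + 4*a + 4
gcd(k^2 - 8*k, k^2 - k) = k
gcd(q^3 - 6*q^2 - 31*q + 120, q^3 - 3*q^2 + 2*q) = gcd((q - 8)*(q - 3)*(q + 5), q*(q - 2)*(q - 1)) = 1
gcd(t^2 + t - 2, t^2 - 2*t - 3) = 1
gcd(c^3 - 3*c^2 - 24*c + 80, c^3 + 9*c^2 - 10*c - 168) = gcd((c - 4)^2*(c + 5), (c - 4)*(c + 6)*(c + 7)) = c - 4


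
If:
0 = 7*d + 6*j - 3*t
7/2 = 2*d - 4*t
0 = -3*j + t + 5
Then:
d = -87/52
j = 57/52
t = -89/52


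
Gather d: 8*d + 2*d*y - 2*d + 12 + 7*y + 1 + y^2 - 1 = d*(2*y + 6) + y^2 + 7*y + 12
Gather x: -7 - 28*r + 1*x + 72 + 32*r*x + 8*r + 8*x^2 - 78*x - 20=-20*r + 8*x^2 + x*(32*r - 77) + 45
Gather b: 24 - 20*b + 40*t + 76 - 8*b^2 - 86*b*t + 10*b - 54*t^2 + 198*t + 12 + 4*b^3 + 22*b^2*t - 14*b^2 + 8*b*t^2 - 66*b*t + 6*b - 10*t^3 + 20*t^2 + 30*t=4*b^3 + b^2*(22*t - 22) + b*(8*t^2 - 152*t - 4) - 10*t^3 - 34*t^2 + 268*t + 112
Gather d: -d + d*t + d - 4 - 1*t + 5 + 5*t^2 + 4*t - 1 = d*t + 5*t^2 + 3*t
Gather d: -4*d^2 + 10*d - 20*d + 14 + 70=-4*d^2 - 10*d + 84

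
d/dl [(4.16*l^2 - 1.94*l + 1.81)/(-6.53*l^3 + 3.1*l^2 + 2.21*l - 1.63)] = (27.1648*l^4 - 25.3364*l^3 + 50.6655*l^2 - 24.7836*l - 0.8379)/(42.6409*l^6 - 40.486*l^5 - 19.2526*l^4 + 34.9898*l^3 - 5.2219*l^2 - 7.2046*l + 2.6569)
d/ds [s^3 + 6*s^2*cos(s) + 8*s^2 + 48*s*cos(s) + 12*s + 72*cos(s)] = -6*s^2*sin(s) + 3*s^2 - 48*s*sin(s) + 12*s*cos(s) + 16*s - 72*sin(s) + 48*cos(s) + 12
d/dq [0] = 0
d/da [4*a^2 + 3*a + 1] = 8*a + 3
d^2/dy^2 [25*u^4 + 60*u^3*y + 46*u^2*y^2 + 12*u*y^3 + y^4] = 92*u^2 + 72*u*y + 12*y^2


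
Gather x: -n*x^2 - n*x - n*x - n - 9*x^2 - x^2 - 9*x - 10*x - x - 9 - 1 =-n + x^2*(-n - 10) + x*(-2*n - 20) - 10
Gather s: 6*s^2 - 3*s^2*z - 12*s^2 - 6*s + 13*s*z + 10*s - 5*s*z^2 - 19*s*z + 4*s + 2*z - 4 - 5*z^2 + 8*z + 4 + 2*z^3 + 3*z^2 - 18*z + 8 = s^2*(-3*z - 6) + s*(-5*z^2 - 6*z + 8) + 2*z^3 - 2*z^2 - 8*z + 8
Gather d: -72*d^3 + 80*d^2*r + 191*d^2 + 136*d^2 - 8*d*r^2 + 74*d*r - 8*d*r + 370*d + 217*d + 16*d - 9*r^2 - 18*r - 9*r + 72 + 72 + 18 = -72*d^3 + d^2*(80*r + 327) + d*(-8*r^2 + 66*r + 603) - 9*r^2 - 27*r + 162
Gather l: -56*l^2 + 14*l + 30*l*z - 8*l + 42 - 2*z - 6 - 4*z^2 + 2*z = -56*l^2 + l*(30*z + 6) - 4*z^2 + 36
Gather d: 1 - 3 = -2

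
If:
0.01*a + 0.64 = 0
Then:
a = -64.00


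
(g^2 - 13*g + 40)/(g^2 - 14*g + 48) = (g - 5)/(g - 6)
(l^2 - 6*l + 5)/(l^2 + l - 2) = (l - 5)/(l + 2)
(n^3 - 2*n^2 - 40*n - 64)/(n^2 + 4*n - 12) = (n^3 - 2*n^2 - 40*n - 64)/(n^2 + 4*n - 12)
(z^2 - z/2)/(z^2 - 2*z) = (z - 1/2)/(z - 2)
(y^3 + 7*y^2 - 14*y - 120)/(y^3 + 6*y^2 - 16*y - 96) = (y + 5)/(y + 4)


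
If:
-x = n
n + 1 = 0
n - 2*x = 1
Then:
No Solution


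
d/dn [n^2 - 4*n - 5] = 2*n - 4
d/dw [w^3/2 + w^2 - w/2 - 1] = 3*w^2/2 + 2*w - 1/2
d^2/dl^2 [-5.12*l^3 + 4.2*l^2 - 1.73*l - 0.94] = 8.4 - 30.72*l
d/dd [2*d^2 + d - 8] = 4*d + 1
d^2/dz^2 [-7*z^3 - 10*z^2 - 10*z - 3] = -42*z - 20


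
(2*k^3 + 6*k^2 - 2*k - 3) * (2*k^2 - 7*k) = 4*k^5 - 2*k^4 - 46*k^3 + 8*k^2 + 21*k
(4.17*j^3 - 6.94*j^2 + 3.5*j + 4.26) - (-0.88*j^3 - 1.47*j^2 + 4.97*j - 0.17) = 5.05*j^3 - 5.47*j^2 - 1.47*j + 4.43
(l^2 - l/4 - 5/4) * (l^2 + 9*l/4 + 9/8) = l^4 + 2*l^3 - 11*l^2/16 - 99*l/32 - 45/32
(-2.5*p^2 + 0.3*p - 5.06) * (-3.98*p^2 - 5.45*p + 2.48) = 9.95*p^4 + 12.431*p^3 + 12.3038*p^2 + 28.321*p - 12.5488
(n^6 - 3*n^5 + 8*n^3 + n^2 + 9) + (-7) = n^6 - 3*n^5 + 8*n^3 + n^2 + 2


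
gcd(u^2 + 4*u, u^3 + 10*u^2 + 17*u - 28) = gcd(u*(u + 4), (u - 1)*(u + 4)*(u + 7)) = u + 4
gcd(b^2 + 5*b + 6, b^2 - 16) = 1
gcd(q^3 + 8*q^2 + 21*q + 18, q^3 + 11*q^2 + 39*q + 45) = q^2 + 6*q + 9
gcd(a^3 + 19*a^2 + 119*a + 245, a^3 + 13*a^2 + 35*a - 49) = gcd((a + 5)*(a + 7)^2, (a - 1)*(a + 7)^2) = a^2 + 14*a + 49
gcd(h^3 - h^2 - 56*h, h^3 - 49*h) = h^2 + 7*h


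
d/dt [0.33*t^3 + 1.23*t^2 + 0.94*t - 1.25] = 0.99*t^2 + 2.46*t + 0.94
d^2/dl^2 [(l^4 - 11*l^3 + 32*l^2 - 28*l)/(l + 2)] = 2*(3*l^4 + 5*l^3 - 42*l^2 - 132*l + 184)/(l^3 + 6*l^2 + 12*l + 8)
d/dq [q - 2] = 1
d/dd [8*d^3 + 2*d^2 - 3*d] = 24*d^2 + 4*d - 3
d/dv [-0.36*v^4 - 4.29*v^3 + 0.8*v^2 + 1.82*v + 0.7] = -1.44*v^3 - 12.87*v^2 + 1.6*v + 1.82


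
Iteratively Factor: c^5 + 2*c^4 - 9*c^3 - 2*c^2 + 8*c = (c - 1)*(c^4 + 3*c^3 - 6*c^2 - 8*c) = (c - 1)*(c + 1)*(c^3 + 2*c^2 - 8*c) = c*(c - 1)*(c + 1)*(c^2 + 2*c - 8) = c*(c - 1)*(c + 1)*(c + 4)*(c - 2)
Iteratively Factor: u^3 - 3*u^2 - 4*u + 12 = (u - 2)*(u^2 - u - 6) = (u - 3)*(u - 2)*(u + 2)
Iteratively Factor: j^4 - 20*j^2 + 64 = (j - 2)*(j^3 + 2*j^2 - 16*j - 32) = (j - 4)*(j - 2)*(j^2 + 6*j + 8) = (j - 4)*(j - 2)*(j + 4)*(j + 2)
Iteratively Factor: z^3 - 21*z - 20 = (z + 4)*(z^2 - 4*z - 5) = (z - 5)*(z + 4)*(z + 1)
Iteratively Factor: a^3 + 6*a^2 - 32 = (a - 2)*(a^2 + 8*a + 16) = (a - 2)*(a + 4)*(a + 4)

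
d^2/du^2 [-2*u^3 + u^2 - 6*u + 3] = 2 - 12*u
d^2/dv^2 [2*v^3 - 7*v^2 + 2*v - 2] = 12*v - 14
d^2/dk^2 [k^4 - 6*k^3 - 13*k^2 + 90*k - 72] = 12*k^2 - 36*k - 26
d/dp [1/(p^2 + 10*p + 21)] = 2*(-p - 5)/(p^2 + 10*p + 21)^2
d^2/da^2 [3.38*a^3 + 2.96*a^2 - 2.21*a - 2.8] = 20.28*a + 5.92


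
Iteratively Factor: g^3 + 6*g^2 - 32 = (g + 4)*(g^2 + 2*g - 8) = (g + 4)^2*(g - 2)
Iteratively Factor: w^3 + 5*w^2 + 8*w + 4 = (w + 2)*(w^2 + 3*w + 2) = (w + 2)^2*(w + 1)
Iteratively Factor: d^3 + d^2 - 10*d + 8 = (d + 4)*(d^2 - 3*d + 2) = (d - 1)*(d + 4)*(d - 2)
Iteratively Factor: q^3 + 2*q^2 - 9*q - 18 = (q - 3)*(q^2 + 5*q + 6) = (q - 3)*(q + 3)*(q + 2)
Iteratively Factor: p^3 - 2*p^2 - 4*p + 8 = (p + 2)*(p^2 - 4*p + 4) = (p - 2)*(p + 2)*(p - 2)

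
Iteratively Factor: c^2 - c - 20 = (c + 4)*(c - 5)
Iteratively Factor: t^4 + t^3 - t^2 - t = (t - 1)*(t^3 + 2*t^2 + t) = t*(t - 1)*(t^2 + 2*t + 1) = t*(t - 1)*(t + 1)*(t + 1)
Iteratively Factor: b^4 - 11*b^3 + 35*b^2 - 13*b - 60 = (b - 5)*(b^3 - 6*b^2 + 5*b + 12) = (b - 5)*(b + 1)*(b^2 - 7*b + 12) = (b - 5)*(b - 3)*(b + 1)*(b - 4)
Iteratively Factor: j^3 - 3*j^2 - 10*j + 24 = (j + 3)*(j^2 - 6*j + 8) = (j - 4)*(j + 3)*(j - 2)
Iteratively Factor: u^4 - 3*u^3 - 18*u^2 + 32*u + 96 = (u - 4)*(u^3 + u^2 - 14*u - 24) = (u - 4)*(u + 2)*(u^2 - u - 12) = (u - 4)^2*(u + 2)*(u + 3)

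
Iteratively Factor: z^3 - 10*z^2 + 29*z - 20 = (z - 5)*(z^2 - 5*z + 4) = (z - 5)*(z - 4)*(z - 1)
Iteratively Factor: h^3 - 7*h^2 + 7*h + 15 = (h - 5)*(h^2 - 2*h - 3) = (h - 5)*(h - 3)*(h + 1)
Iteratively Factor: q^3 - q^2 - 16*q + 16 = (q + 4)*(q^2 - 5*q + 4) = (q - 4)*(q + 4)*(q - 1)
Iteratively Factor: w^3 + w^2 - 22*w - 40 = (w + 4)*(w^2 - 3*w - 10) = (w + 2)*(w + 4)*(w - 5)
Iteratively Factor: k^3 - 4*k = (k + 2)*(k^2 - 2*k) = (k - 2)*(k + 2)*(k)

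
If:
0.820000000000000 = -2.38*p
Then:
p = -0.34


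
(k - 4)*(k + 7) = k^2 + 3*k - 28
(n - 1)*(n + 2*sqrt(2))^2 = n^3 - n^2 + 4*sqrt(2)*n^2 - 4*sqrt(2)*n + 8*n - 8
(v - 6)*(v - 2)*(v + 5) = v^3 - 3*v^2 - 28*v + 60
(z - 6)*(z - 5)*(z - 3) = z^3 - 14*z^2 + 63*z - 90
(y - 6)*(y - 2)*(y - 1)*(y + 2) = y^4 - 7*y^3 + 2*y^2 + 28*y - 24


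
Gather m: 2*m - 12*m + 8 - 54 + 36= -10*m - 10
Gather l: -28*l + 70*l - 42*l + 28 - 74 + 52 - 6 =0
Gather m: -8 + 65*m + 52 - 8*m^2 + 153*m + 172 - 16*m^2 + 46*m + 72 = -24*m^2 + 264*m + 288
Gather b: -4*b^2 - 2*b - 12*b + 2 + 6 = -4*b^2 - 14*b + 8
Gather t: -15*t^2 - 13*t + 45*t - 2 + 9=-15*t^2 + 32*t + 7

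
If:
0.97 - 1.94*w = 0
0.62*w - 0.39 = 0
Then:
No Solution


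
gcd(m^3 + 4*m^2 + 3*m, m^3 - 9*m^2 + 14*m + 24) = m + 1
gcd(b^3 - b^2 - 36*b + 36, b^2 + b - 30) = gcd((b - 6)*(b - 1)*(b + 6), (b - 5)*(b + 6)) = b + 6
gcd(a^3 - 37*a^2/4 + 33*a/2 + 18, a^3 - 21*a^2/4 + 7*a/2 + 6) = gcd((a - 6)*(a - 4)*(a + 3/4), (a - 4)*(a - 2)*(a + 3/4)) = a^2 - 13*a/4 - 3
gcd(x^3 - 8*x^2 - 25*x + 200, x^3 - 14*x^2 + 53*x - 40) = x^2 - 13*x + 40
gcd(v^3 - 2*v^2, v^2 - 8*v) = v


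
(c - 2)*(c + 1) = c^2 - c - 2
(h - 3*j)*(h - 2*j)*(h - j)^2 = h^4 - 7*h^3*j + 17*h^2*j^2 - 17*h*j^3 + 6*j^4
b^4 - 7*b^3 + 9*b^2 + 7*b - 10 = (b - 5)*(b - 2)*(b - 1)*(b + 1)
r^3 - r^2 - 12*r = r*(r - 4)*(r + 3)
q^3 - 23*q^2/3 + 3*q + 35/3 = (q - 7)*(q - 5/3)*(q + 1)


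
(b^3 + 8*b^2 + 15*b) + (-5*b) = b^3 + 8*b^2 + 10*b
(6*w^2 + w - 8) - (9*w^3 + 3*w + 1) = -9*w^3 + 6*w^2 - 2*w - 9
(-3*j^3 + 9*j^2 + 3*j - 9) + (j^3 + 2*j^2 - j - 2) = -2*j^3 + 11*j^2 + 2*j - 11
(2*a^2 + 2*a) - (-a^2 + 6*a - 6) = 3*a^2 - 4*a + 6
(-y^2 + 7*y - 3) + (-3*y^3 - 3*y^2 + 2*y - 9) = -3*y^3 - 4*y^2 + 9*y - 12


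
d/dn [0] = 0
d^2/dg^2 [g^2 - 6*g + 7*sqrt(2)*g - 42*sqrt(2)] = 2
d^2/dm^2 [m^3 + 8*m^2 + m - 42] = 6*m + 16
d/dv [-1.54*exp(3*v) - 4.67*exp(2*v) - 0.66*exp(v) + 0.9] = (-4.62*exp(2*v) - 9.34*exp(v) - 0.66)*exp(v)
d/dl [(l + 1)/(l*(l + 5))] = (-l^2 - 2*l - 5)/(l^2*(l^2 + 10*l + 25))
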